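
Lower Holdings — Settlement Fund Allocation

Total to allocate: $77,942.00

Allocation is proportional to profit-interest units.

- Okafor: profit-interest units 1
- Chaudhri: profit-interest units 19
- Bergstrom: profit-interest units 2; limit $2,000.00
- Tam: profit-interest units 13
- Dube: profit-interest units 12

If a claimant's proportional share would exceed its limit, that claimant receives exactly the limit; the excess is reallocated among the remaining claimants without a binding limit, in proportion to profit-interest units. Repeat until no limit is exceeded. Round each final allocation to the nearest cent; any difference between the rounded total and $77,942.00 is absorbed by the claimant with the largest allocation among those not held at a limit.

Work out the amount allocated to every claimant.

Profit-interest units total: 47.
Pro-rata shares before constraints: Okafor 1,658.3404; Chaudhri 31,508.4681; Bergstrom 3,316.6809; Tam 21,558.4255; Dube 19,900.0851.
Capped: Bergstrom ($2,000.00); remaining pool $75,942.00 reallocated over remaining profit-interest units 45.
Remaining shares: Okafor 1,687.6000 → $1,687.60; Chaudhri 32,064.4000 → $32,064.40; Tam 21,938.8000 → $21,938.80; Dube 20,251.2000 → $20,251.20.

Okafor: $1,687.60; Chaudhri: $32,064.40; Bergstrom: $2,000.00; Tam: $21,938.80; Dube: $20,251.20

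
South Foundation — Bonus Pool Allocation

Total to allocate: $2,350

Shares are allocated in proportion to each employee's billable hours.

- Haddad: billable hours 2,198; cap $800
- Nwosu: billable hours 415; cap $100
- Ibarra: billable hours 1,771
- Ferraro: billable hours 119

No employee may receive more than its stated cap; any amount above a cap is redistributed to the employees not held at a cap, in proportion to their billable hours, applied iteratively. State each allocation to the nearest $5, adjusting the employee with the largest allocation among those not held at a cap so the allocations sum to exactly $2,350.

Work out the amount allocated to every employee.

Haddad: $800 | Nwosu: $100 | Ibarra: $1,360 | Ferraro: $90

Combined billable hours = 4,503.
Pro-rata shares before constraints: Haddad 1,147.08; Nwosu 216.58; Ibarra 924.24; Ferraro 62.10.
Held at cap: Haddad ($800), Nwosu ($100); remaining pool $1,450 reallocated over remaining billable hours 1,890.
Redistributed shares: Ibarra 1,358.70 → $1,360; Ferraro 91.30 → $90.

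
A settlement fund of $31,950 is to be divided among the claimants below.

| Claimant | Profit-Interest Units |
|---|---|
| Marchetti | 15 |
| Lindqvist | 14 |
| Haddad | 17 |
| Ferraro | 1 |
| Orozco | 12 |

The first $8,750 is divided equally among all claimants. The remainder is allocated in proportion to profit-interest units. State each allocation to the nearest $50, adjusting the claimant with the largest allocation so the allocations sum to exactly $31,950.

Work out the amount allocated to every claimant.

First tranche $8,750 split equally: $1,750 each.
Remainder $23,200 by profit-interest units (total 59): Marchetti 5,898.31 → $5,900; Lindqvist 5,505.08 → $5,500; Haddad 6,684.75 → $6,700; Ferraro 393.22 → $400; Orozco 4,718.64 → $4,700.
Totals: Marchetti $1,750 + $5,900 = $7,650; Lindqvist $1,750 + $5,500 = $7,250; Haddad $1,750 + $6,700 = $8,450; Ferraro $1,750 + $400 = $2,150; Orozco $1,750 + $4,700 = $6,450.

Marchetti: $7,650 · Lindqvist: $7,250 · Haddad: $8,450 · Ferraro: $2,150 · Orozco: $6,450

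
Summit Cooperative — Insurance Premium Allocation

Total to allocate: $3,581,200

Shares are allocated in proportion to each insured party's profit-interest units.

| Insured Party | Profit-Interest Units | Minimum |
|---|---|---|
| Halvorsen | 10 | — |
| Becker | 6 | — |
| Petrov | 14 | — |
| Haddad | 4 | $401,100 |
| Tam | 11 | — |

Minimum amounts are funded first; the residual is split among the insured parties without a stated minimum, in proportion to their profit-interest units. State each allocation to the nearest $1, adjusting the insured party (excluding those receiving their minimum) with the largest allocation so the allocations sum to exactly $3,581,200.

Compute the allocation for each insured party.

Fund the minimums — Haddad $401,100. Remaining pool $3,180,100.
Remaining pool split over remaining profit-interest units 41: Halvorsen 775,634.15 → $775,634; Becker 465,380.49 → $465,380; Petrov 1,085,887.80 → $1,085,888; Tam 853,197.56 → $853,198.

Halvorsen: $775,634; Becker: $465,380; Petrov: $1,085,888; Haddad: $401,100; Tam: $853,198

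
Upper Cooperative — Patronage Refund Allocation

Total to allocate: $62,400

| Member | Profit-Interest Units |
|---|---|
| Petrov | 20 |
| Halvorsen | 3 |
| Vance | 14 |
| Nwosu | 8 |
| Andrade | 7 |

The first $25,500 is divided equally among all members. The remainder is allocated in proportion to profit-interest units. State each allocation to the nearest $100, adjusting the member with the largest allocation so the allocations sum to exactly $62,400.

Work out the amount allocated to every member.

First tranche $25,500 split equally: $5,100 each.
Remainder $36,900 by profit-interest units (total 52): Petrov 14,192.31 → $14,200; Halvorsen 2,128.85 → $2,100; Vance 9,934.62 → $9,900; Nwosu 5,676.92 → $5,700; Andrade 4,967.31 → $5,000.
Totals: Petrov $5,100 + $14,200 = $19,300; Halvorsen $5,100 + $2,100 = $7,200; Vance $5,100 + $9,900 = $15,000; Nwosu $5,100 + $5,700 = $10,800; Andrade $5,100 + $5,000 = $10,100.

Petrov: $19,300; Halvorsen: $7,200; Vance: $15,000; Nwosu: $10,800; Andrade: $10,100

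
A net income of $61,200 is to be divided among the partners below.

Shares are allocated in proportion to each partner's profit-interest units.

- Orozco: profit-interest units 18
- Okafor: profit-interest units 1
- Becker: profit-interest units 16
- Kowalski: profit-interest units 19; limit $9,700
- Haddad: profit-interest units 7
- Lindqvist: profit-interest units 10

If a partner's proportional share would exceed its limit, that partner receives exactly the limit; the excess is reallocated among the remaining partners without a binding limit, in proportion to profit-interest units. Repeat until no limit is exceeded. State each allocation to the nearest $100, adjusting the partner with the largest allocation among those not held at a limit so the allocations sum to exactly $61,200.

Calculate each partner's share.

Orozco: $17,900; Okafor: $1,000; Becker: $15,800; Kowalski: $9,700; Haddad: $6,900; Lindqvist: $9,900

Total profit-interest units = 71.
Unconstrained shares: Orozco 15,515.49; Okafor 861.97; Becker 13,791.55; Kowalski 16,377.46; Haddad 6,033.80; Lindqvist 8,619.72.
Cap binds for Kowalski ($9,700); balance $51,500 reallocated over remaining profit-interest units 52.
Shares after redistribution: Orozco 17,826.92 → $17,800; Okafor 990.38 → $1,000; Becker 15,846.15 → $15,800; Haddad 6,932.69 → $6,900; Lindqvist 9,903.85 → $9,900.
Rounding difference +$100 applied to Orozco → $17,900.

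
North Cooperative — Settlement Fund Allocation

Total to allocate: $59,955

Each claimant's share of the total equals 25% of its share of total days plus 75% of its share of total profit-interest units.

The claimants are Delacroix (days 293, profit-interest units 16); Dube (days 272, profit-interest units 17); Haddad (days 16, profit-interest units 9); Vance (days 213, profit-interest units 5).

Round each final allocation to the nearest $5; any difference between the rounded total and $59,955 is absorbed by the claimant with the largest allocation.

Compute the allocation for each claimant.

Days total 794; profit-interest units total 47.
Combined weights (25% days + 75% profit-interest units): Delacroix 0.3476; Dube 0.3569; Haddad 0.1487; Vance 0.1469.
Proportional shares: Delacroix 20,838.77; Dube 21,399.07; Haddad 8,912.60; Vance 8,804.56.
At nearest $5: Delacroix $20,840; Dube $21,400; Haddad $8,915; Vance $8,805. Sum = $59,960.
Difference $59,955 − $59,960 = −$5 applied to largest allocation (Dube): Dube becomes $21,395.

Delacroix: $20,840 · Dube: $21,395 · Haddad: $8,915 · Vance: $8,805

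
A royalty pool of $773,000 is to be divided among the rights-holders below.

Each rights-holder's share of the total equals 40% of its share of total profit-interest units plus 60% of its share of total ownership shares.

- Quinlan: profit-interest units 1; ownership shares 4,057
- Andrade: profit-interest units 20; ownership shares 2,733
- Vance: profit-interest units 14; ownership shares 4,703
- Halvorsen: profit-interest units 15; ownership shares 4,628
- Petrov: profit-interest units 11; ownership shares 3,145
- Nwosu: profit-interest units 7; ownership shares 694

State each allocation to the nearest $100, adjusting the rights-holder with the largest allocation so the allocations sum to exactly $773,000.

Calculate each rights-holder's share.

Quinlan: $98,800 | Andrade: $154,400 | Vance: $172,900 | Halvorsen: $175,800 | Petrov: $123,100 | Nwosu: $48,000

Totals — profit-interest units 68, ownership shares 19,960.
Composite weights (40% profit-interest units + 60% ownership shares): Quinlan 0.1278; Andrade 0.1998; Vance 0.2237; Halvorsen 0.2274; Petrov 0.1592; Nwosu 0.0620.
Proportional shares: Quinlan 98,817.43; Andrade 154,446.46; Vance 172,939.96; Halvorsen 175,744.28; Petrov 123,096.35; Nwosu 47,955.52.
After rounding ($100): Quinlan $98,800; Andrade $154,400; Vance $172,900; Halvorsen $175,700; Petrov $123,100; Nwosu $48,000. Sum = $772,900.
Difference $773,000 − $772,900 = +$100 applied to largest allocation (Halvorsen): Halvorsen becomes $175,800.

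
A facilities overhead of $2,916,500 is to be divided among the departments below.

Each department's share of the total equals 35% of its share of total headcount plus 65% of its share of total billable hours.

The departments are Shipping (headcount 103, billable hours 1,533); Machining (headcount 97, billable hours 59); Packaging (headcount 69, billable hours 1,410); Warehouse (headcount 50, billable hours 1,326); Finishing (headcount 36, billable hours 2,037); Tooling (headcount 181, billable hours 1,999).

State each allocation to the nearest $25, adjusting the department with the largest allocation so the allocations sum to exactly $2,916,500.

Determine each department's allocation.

Headcount total 536; billable hours total 8,364.
Combined weights (35% headcount + 65% billable hours): Shipping 0.1864; Machining 0.0679; Packaging 0.1546; Warehouse 0.1357; Finishing 0.1818; Tooling 0.2735.
Pro-rata amounts: Shipping 543,615.31; Machining 198,102.33; Packaging 450,986.35; Warehouse 395,763.32; Finishing 530,251.51; Tooling 797,781.19.
After rounding ($25): Shipping $543,625; Machining $198,100; Packaging $450,975; Warehouse $395,775; Finishing $530,250; Tooling $797,775. Sum = $2,916,500.
Sum already equals the total — no adjustment.

Shipping: $543,625; Machining: $198,100; Packaging: $450,975; Warehouse: $395,775; Finishing: $530,250; Tooling: $797,775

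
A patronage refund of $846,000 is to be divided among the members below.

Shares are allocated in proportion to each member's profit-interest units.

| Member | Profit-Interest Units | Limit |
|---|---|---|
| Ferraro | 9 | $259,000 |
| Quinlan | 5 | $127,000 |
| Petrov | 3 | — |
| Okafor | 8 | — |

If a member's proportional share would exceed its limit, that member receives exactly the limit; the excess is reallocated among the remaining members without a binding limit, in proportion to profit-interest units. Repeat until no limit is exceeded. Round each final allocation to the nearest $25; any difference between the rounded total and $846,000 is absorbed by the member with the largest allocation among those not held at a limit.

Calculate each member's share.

Sum of profit-interest units: 25.
Pro-rata shares before constraints: Ferraro 304,560.00; Quinlan 169,200.00; Petrov 101,520.00; Okafor 270,720.00.
Capped: Ferraro ($259,000), Quinlan ($127,000); remaining pool $460,000 reallocated over remaining profit-interest units 11.
Redistributed shares: Petrov 125,454.55 → $125,450; Okafor 334,545.45 → $334,550.

Ferraro: $259,000 · Quinlan: $127,000 · Petrov: $125,450 · Okafor: $334,550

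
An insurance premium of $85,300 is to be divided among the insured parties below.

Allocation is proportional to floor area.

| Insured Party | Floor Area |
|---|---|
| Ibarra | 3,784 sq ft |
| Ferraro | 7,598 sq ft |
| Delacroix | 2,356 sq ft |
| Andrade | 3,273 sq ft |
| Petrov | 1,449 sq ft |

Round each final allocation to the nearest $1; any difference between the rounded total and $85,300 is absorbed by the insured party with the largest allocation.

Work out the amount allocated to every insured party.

Combined floor area = 18,460.
Proportional shares: Ibarra 3,784/18,460 × $85,300 = 17,485.11; Ferraro 7,598/18,460 × $85,300 = 35,108.85; Delacroix 2,356/18,460 × $85,300 = 10,886.61; Andrade 3,273/18,460 × $85,300 = 15,123.88; Petrov 1,449/18,460 × $85,300 = 6,695.54.
Rounded to nearest $1: Ibarra $17,485; Ferraro $35,109; Delacroix $10,887; Andrade $15,124; Petrov $6,696. Sum = $85,301.
Difference $85,300 − $85,301 = −$1 applied to largest allocation (Ferraro): Ferraro becomes $35,108.

Ibarra: $17,485 | Ferraro: $35,108 | Delacroix: $10,887 | Andrade: $15,124 | Petrov: $6,696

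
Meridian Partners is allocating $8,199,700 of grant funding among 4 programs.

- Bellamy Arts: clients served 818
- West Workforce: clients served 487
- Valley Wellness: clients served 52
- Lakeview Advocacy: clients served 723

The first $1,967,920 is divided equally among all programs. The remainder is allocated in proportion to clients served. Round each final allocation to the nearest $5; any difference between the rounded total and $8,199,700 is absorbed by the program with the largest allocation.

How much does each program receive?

Equal tier: $1,967,920 ÷ 4 = $491,980 apiece.
Remainder $6,231,780 by clients served (total 2,080): Bellamy Arts 2,450,767.33 → $2,450,765; West Workforce 1,459,075.41 → $1,459,075; Valley Wellness 155,794.50 → $155,795; Lakeview Advocacy 2,166,142.76 → $2,166,145.
Totals: Bellamy Arts $491,980 + $2,450,765 = $2,942,745; West Workforce $491,980 + $1,459,075 = $1,951,055; Valley Wellness $491,980 + $155,795 = $647,775; Lakeview Advocacy $491,980 + $2,166,145 = $2,658,125.

Bellamy Arts: $2,942,745 · West Workforce: $1,951,055 · Valley Wellness: $647,775 · Lakeview Advocacy: $2,658,125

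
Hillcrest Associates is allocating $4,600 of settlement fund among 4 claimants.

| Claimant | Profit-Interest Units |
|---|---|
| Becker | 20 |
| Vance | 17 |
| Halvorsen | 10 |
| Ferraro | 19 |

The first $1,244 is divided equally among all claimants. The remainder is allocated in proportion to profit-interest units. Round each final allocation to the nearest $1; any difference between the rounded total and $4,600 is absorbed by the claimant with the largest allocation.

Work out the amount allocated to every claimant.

First tranche $1,244 split equally: $311 each.
Remainder $3,356 by profit-interest units (total 66): Becker 1,016.97 → $1,017; Vance 864.42 → $864; Halvorsen 508.48 → $508; Ferraro 966.12 → $966.
Rounding difference +$1 on remainder applied to Becker.
Totals: Becker $311 + $1,018 = $1,329; Vance $311 + $864 = $1,175; Halvorsen $311 + $508 = $819; Ferraro $311 + $966 = $1,277.

Becker: $1,329; Vance: $1,175; Halvorsen: $819; Ferraro: $1,277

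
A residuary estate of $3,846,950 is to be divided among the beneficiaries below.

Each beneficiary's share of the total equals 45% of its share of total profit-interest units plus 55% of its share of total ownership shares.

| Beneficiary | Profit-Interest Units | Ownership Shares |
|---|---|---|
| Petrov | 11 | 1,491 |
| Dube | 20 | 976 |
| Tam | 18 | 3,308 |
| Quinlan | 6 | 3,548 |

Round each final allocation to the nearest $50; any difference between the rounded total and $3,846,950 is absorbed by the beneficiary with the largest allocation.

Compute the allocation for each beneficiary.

Petrov: $684,600; Dube: $851,000; Tam: $1,317,300; Quinlan: $994,050

Totals — profit-interest units 55, ownership shares 9,323.
Combined weights (45% profit-interest units + 55% ownership shares): Petrov 0.1780; Dube 0.2212; Tam 0.3424; Quinlan 0.2584.
Proportional shares: Petrov 684,602.78; Dube 851,000.72; Tam 1,317,289.94; Quinlan 994,056.56.
Rounded to nearest $50: Petrov $684,600; Dube $851,000; Tam $1,317,300; Quinlan $994,050. Sum = $3,846,950.
Rounded total matches; no reconciliation needed.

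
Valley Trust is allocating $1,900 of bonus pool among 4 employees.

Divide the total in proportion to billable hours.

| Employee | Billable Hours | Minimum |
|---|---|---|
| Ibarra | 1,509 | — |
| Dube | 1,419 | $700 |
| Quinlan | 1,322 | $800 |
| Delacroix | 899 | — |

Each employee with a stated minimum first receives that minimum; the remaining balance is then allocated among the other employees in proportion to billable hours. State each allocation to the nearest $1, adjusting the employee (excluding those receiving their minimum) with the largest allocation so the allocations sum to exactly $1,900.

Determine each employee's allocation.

Minimums first: Dube $700; Quinlan $800. Balance $400.
Balance split over remaining billable hours 2,408: Ibarra 250.66 → $251; Delacroix 149.34 → $149.

Ibarra: $251 | Dube: $700 | Quinlan: $800 | Delacroix: $149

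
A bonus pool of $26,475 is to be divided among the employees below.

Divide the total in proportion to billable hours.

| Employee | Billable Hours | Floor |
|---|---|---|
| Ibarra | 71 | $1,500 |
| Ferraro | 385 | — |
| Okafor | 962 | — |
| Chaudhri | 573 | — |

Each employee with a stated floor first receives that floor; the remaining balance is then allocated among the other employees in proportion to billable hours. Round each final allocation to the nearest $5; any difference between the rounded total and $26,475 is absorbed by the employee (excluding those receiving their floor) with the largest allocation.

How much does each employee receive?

Fund the minimums — Ibarra $1,500. Remaining pool $24,975.
Remaining pool split over remaining billable hours 1,920: Ferraro 5,008.01 → $5,010; Okafor 12,513.52 → $12,515; Chaudhri 7,453.48 → $7,455.
Rounding difference −$5 applied to Okafor → $12,510.

Ibarra: $1,500 · Ferraro: $5,010 · Okafor: $12,510 · Chaudhri: $7,455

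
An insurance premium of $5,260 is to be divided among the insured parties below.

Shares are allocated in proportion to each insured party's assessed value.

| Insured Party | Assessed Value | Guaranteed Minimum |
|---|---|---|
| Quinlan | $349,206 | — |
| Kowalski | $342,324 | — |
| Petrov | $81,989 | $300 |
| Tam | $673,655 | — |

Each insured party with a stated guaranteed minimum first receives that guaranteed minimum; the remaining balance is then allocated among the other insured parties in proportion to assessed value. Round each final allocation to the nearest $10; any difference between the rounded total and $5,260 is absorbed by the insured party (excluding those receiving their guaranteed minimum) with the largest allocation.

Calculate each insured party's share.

Guaranteed amounts: Petrov $300. Balance $4,960.
Balance split over remaining assessed value 1,365,185: Quinlan 1,268.74 → $1,270; Kowalski 1,243.73 → $1,240; Tam 2,447.53 → $2,450.

Quinlan: $1,270 · Kowalski: $1,240 · Petrov: $300 · Tam: $2,450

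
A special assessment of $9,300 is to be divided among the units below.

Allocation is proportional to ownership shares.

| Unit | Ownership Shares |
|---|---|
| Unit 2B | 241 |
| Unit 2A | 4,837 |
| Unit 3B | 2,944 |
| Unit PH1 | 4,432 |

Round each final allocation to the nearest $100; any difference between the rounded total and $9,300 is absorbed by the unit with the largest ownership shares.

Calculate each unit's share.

Unit 2B: $200; Unit 2A: $3,600; Unit 3B: $2,200; Unit PH1: $3,300

Combined ownership shares = 241 + 4,837 + 2,944 + 4,432 = 12,454.
Pro-rata amounts: Unit 2B 179.97; Unit 2A 3,612.02; Unit 3B 2,198.43; Unit PH1 3,309.59.
Rounded to nearest $100: Unit 2B $200; Unit 2A $3,600; Unit 3B $2,200; Unit PH1 $3,300. Sum = $9,300.
Rounded total matches; no reconciliation needed.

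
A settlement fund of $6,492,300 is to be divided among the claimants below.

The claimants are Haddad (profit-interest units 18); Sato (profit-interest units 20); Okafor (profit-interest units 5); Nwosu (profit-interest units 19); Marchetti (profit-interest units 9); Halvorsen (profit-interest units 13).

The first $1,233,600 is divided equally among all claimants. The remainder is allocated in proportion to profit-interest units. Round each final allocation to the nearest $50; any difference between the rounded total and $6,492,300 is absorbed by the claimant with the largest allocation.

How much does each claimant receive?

First tranche $1,233,600 split equally: $205,600 each.
Remainder $5,258,700 by profit-interest units (total 84): Haddad 1,126,864.29 → $1,126,850; Sato 1,252,071.43 → $1,252,050; Okafor 313,017.86 → $313,000; Nwosu 1,189,467.86 → $1,189,450; Marchetti 563,432.14 → $563,450; Halvorsen 813,846.43 → $813,850.
Rounding difference +$50 on remainder applied to Sato.
Totals: Haddad $205,600 + $1,126,850 = $1,332,450; Sato $205,600 + $1,252,100 = $1,457,700; Okafor $205,600 + $313,000 = $518,600; Nwosu $205,600 + $1,189,450 = $1,395,050; Marchetti $205,600 + $563,450 = $769,050; Halvorsen $205,600 + $813,850 = $1,019,450.

Haddad: $1,332,450 · Sato: $1,457,700 · Okafor: $518,600 · Nwosu: $1,395,050 · Marchetti: $769,050 · Halvorsen: $1,019,450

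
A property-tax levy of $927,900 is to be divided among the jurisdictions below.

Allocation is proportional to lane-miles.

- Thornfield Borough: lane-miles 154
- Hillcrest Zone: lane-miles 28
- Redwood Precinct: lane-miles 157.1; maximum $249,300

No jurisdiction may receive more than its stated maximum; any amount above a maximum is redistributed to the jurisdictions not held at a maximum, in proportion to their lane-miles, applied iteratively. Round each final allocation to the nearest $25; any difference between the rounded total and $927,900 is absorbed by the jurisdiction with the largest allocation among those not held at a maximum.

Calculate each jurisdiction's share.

Thornfield Borough: $574,200; Hillcrest Zone: $104,400; Redwood Precinct: $249,300

Lane-miles total: 339.1.
Unconstrained shares: Thornfield Borough 421,399.59; Hillcrest Zone 76,618.11; Redwood Precinct 429,882.31.
Cap binds for Redwood Precinct ($249,300); balance $678,600 reallocated over remaining lane-miles 182.
Redistributed shares: Thornfield Borough 574,200.00 → $574,200; Hillcrest Zone 104,400.00 → $104,400.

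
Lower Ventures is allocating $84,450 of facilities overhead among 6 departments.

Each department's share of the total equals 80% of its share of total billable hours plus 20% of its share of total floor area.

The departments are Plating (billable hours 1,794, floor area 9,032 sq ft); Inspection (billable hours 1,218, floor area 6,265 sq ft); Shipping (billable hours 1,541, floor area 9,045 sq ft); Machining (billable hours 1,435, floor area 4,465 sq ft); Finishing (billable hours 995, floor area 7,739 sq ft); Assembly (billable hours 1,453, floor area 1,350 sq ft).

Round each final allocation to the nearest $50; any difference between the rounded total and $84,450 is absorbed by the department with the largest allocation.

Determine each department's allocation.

Billable hours total 8,436; floor area total 37,896.
Combined weights (80% billable hours + 20% floor area): Plating 0.2178; Inspection 0.1486; Shipping 0.1939; Machining 0.1596; Finishing 0.1352; Assembly 0.1449.
Proportional shares: Plating 18,392.82; Inspection 12,546.67; Shipping 16,372.45; Machining 13,482.27; Finishing 11,417.71; Assembly 12,238.09.
At nearest $50: Plating $18,400; Inspection $12,550; Shipping $16,350; Machining $13,500; Finishing $11,400; Assembly $12,250. Sum = $84,450.
Sum already equals the total — no adjustment.

Plating: $18,400 · Inspection: $12,550 · Shipping: $16,350 · Machining: $13,500 · Finishing: $11,400 · Assembly: $12,250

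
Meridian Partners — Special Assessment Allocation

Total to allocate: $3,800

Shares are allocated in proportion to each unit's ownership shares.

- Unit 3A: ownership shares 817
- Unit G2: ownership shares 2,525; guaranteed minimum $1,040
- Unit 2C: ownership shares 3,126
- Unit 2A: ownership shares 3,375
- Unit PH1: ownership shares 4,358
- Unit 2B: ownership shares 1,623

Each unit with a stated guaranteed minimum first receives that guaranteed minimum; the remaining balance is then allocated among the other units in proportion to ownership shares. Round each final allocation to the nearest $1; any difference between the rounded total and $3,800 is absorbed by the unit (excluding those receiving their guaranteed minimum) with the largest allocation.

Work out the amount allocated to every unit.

Fund the minimums — Unit G2 $1,040. Balance $2,760.
Balance split over remaining ownership shares 13,299: Unit 3A 169.56 → $170; Unit 2C 648.75 → $649; Unit 2A 700.43 → $700; Unit PH1 904.43 → $904; Unit 2B 336.83 → $337.

Unit 3A: $170; Unit G2: $1,040; Unit 2C: $649; Unit 2A: $700; Unit PH1: $904; Unit 2B: $337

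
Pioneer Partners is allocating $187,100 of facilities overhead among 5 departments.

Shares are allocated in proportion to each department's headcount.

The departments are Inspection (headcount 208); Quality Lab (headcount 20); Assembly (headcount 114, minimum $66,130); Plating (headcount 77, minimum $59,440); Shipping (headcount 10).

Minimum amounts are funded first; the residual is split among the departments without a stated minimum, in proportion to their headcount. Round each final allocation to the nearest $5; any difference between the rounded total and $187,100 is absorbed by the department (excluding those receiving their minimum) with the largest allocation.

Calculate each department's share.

Inspection: $53,775 | Quality Lab: $5,170 | Assembly: $66,130 | Plating: $59,440 | Shipping: $2,585

Guaranteed amounts: Assembly $66,130; Plating $59,440. Remaining pool $61,530.
Remaining pool split over remaining headcount 238: Inspection 53,774.12 → $53,775; Quality Lab 5,170.59 → $5,170; Shipping 2,585.29 → $2,585.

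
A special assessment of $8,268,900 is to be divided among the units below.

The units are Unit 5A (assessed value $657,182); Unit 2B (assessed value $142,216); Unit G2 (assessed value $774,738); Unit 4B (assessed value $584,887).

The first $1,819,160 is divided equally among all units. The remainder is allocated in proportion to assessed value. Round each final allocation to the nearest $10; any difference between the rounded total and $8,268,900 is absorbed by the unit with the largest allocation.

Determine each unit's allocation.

Unit 5A: $2,418,020 | Unit 2B: $879,640 | Unit G2: $2,769,190 | Unit 4B: $2,202,050

Equal tier: $1,819,160 ÷ 4 = $454,790 apiece.
Remainder $6,449,740 by assessed value (total 2,159,023): Unit 5A 1,963,227.36 → $1,963,230; Unit 2B 424,847.82 → $424,850; Unit G2 2,314,407.34 → $2,314,410; Unit 4B 1,747,257.48 → $1,747,260.
Rounding difference −$10 on remainder applied to Unit G2.
Totals: Unit 5A $454,790 + $1,963,230 = $2,418,020; Unit 2B $454,790 + $424,850 = $879,640; Unit G2 $454,790 + $2,314,400 = $2,769,190; Unit 4B $454,790 + $1,747,260 = $2,202,050.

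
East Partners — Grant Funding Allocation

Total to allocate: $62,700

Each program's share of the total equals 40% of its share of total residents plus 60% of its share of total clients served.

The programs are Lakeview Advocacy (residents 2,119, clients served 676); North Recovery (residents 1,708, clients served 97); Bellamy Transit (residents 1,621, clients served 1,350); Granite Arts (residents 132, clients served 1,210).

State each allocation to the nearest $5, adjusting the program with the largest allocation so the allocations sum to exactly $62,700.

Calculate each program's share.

Lakeview Advocacy: $17,155 · North Recovery: $8,770 · Bellamy Transit: $22,525 · Granite Arts: $14,250

Totals — residents 5,580, clients served 3,333.
Combined weights (40% residents + 60% clients served): Lakeview Advocacy 0.2736; North Recovery 0.1399; Bellamy Transit 0.3592; Granite Arts 0.2273.
Proportional shares: Lakeview Advocacy 17,154.21; North Recovery 8,771.67; Bellamy Transit 22,523.41; Granite Arts 14,250.72.
At nearest $5: Lakeview Advocacy $17,155; North Recovery $8,770; Bellamy Transit $22,525; Granite Arts $14,250. Sum = $62,700.
Sum already equals the total — no adjustment.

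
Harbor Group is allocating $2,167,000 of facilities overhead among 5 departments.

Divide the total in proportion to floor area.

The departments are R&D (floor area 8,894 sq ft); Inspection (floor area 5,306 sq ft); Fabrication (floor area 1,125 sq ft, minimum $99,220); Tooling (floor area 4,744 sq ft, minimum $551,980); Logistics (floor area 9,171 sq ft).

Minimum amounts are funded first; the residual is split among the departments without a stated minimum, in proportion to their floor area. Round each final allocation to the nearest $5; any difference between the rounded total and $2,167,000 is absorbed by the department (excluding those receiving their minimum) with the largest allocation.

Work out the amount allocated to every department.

Guaranteed amounts: Fabrication $99,220; Tooling $551,980. Remaining pool $1,515,800.
Remaining pool split over remaining floor area 23,371: R&D 576,848.45 → $576,850; Inspection 344,137.38 → $344,135; Logistics 594,814.16 → $594,815.

R&D: $576,850 · Inspection: $344,135 · Fabrication: $99,220 · Tooling: $551,980 · Logistics: $594,815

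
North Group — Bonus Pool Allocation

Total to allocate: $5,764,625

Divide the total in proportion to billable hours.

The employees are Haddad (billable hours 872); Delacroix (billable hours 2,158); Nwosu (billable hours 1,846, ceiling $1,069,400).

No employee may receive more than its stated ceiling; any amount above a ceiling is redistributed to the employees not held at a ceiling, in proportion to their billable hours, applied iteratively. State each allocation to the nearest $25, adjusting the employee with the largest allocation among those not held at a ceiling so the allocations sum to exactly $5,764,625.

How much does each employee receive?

Haddad: $1,351,225 · Delacroix: $3,344,000 · Nwosu: $1,069,400

Sum of billable hours: 4,876.
Pro-rata shares before constraints: Haddad 1,030,917.35; Delacroix 2,551,283.99; Nwosu 2,182,423.66.
Capped: Nwosu ($1,069,400); balance $4,695,225 reallocated over remaining billable hours 3,030.
Remaining shares: Haddad 1,351,233.07 → $1,351,225; Delacroix 3,343,991.93 → $3,344,000.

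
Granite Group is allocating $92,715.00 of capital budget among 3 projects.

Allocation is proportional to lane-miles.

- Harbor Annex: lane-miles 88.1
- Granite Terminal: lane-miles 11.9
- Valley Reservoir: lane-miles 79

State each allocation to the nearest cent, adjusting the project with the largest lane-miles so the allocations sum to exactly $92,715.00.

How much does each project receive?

Combined lane-miles = 88.1 + 11.9 + 79 = 179.
Unrounded shares: Harbor Annex 45,632.3547; Granite Terminal 6,163.7346; Valley Reservoir 40,918.9106.
After rounding (cent): Harbor Annex $45,632.35; Granite Terminal $6,163.73; Valley Reservoir $40,918.91. Sum = $92,714.99.
Difference $92,715.00 − $92,714.99 = +$0.01 applied to largest lane-miles (Harbor Annex): Harbor Annex becomes $45,632.36.

Harbor Annex: $45,632.36 · Granite Terminal: $6,163.73 · Valley Reservoir: $40,918.91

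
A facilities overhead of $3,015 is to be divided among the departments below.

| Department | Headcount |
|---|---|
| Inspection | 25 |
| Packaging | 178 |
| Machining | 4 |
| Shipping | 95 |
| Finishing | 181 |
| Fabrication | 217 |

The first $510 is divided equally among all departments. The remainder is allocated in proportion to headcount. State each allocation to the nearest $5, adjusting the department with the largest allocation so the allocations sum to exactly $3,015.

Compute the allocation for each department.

Inspection: $175 | Packaging: $720 | Machining: $100 | Shipping: $425 | Finishing: $735 | Fabrication: $860

Equal tier: $510 ÷ 6 = $85 apiece.
Remainder $2,505 by headcount (total 700): Inspection 89.46 → $90; Packaging 636.99 → $635; Machining 14.31 → $15; Shipping 339.96 → $340; Finishing 647.72 → $650; Fabrication 776.55 → $775.
Totals: Inspection $85 + $90 = $175; Packaging $85 + $635 = $720; Machining $85 + $15 = $100; Shipping $85 + $340 = $425; Finishing $85 + $650 = $735; Fabrication $85 + $775 = $860.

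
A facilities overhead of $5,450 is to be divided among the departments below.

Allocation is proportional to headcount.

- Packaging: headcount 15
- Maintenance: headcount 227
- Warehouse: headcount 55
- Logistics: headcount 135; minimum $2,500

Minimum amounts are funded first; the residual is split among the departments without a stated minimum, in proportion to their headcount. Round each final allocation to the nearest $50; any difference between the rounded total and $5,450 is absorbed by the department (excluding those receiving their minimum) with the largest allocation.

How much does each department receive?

Guaranteed amounts: Logistics $2,500. Remaining pool $2,950.
Remaining pool split over remaining headcount 297: Packaging 148.99 → $150; Maintenance 2,254.71 → $2,250; Warehouse 546.30 → $550.

Packaging: $150 · Maintenance: $2,250 · Warehouse: $550 · Logistics: $2,500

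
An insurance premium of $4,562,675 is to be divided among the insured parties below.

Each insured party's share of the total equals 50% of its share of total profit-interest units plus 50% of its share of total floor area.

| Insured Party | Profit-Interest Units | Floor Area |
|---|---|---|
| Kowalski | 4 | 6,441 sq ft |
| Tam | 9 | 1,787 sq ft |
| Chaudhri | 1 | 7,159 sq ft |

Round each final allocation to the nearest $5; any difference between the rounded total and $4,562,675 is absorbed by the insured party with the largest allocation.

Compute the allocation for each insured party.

Kowalski: $1,606,780 | Tam: $1,731,520 | Chaudhri: $1,224,375

Totals — profit-interest units 14, floor area 15,387.
Blended shares (50% profit-interest units + 50% floor area): Kowalski 0.3522; Tam 0.3795; Chaudhri 0.2683.
Proportional shares: Kowalski 1,606,778.86; Tam 1,731,521.80; Chaudhri 1,224,374.34.
After rounding ($5): Kowalski $1,606,780; Tam $1,731,520; Chaudhri $1,224,375. Sum = $4,562,675.
Sum already equals the total — no adjustment.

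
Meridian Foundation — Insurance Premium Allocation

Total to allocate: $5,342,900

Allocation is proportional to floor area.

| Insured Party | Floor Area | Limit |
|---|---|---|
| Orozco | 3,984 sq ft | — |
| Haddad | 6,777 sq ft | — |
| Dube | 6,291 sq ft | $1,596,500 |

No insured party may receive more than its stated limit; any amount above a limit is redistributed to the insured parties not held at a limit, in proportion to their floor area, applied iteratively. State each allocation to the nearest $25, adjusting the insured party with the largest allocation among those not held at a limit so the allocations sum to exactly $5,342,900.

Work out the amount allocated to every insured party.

Orozco: $1,387,025 · Haddad: $2,359,375 · Dube: $1,596,500

Combined floor area = 17,052.
Unconstrained shares: Orozco 1,248,305.98; Haddad 2,123,436.15; Dube 1,971,157.86.
Held at cap: Dube ($1,596,500); residual $3,746,400 reallocated over remaining floor area 10,761.
Shares after redistribution: Orozco 1,387,013.99 → $1,387,025; Haddad 2,359,386.01 → $2,359,375.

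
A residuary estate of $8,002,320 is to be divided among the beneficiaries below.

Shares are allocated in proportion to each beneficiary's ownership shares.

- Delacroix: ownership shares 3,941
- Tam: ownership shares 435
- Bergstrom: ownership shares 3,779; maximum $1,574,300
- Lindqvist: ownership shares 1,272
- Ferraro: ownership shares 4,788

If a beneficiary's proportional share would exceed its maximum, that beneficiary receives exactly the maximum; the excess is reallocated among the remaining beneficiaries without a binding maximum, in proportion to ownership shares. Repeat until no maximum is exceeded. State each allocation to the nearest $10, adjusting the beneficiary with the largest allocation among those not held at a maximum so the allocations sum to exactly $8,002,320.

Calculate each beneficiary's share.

Delacroix: $2,427,450 | Tam: $267,940 | Bergstrom: $1,574,300 | Lindqvist: $783,480 | Ferraro: $2,949,150

Sum of ownership shares: 14,215.
Proportional shares (ignoring caps): Delacroix 2,218,582.00; Tam 244,882.81; Bergstrom 2,127,384.26; Lindqvist 716,071.12; Ferraro 2,695,399.80.
Cap binds for Bergstrom ($1,574,300); remaining pool $6,428,020 reallocated over remaining ownership shares 10,436.
Remaining shares: Delacroix 2,427,446.03 → $2,427,450; Tam 267,936.82 → $267,940; Lindqvist 783,484.23 → $783,480; Ferraro 2,949,152.91 → $2,949,150.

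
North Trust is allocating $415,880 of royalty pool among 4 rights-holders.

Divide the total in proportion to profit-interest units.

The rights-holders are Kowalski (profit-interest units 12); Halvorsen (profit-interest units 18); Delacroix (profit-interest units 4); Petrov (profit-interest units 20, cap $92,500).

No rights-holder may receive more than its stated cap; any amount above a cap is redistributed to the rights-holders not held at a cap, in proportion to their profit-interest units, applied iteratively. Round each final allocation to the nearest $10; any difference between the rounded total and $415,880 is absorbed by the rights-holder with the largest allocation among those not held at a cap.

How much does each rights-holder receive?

Kowalski: $114,130; Halvorsen: $171,210; Delacroix: $38,040; Petrov: $92,500

Profit-interest units total: 54.
Proportional shares (ignoring caps): Kowalski 92,417.78; Halvorsen 138,626.67; Delacroix 30,805.93; Petrov 154,029.63.
Held at cap: Petrov ($92,500); residual $323,380 reallocated over remaining profit-interest units 34.
Shares after redistribution: Kowalski 114,134.12 → $114,130; Halvorsen 171,201.18 → $171,200; Delacroix 38,044.71 → $38,040.
Rounding difference +$10 applied to Halvorsen → $171,210.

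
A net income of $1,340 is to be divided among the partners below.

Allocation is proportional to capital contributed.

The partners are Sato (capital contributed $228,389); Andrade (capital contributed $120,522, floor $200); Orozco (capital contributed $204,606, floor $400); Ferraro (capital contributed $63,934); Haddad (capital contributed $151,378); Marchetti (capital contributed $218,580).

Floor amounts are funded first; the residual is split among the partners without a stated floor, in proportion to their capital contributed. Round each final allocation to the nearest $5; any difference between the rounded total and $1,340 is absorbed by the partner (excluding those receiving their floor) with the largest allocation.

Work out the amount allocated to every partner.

Fund the minimums — Andrade $200; Orozco $400. Balance $740.
Balance split over remaining capital contributed 662,281: Sato 255.19 → $255; Ferraro 71.44 → $70; Haddad 169.14 → $170; Marchetti 244.23 → $245.

Sato: $255; Andrade: $200; Orozco: $400; Ferraro: $70; Haddad: $170; Marchetti: $245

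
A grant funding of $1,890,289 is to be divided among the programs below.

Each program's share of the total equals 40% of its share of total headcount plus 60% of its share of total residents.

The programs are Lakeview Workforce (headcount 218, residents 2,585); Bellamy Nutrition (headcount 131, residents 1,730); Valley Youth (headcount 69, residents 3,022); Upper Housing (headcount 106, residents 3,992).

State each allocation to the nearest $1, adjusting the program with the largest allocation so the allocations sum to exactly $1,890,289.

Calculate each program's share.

Headcount total 524; residents total 11,329.
Composite weights (40% headcount + 60% residents): Lakeview Workforce 0.3033; Bellamy Nutrition 0.1916; Valley Youth 0.2127; Upper Housing 0.2923.
Proportional shares: Lakeview Workforce 573,357.74; Bellamy Nutrition 362,223.36; Valley Youth 402,104.52; Upper Housing 552,603.39.
At nearest $1: Lakeview Workforce $573,358; Bellamy Nutrition $362,223; Valley Youth $402,105; Upper Housing $552,603. Sum = $1,890,289.
Rounded total matches; no reconciliation needed.

Lakeview Workforce: $573,358; Bellamy Nutrition: $362,223; Valley Youth: $402,105; Upper Housing: $552,603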